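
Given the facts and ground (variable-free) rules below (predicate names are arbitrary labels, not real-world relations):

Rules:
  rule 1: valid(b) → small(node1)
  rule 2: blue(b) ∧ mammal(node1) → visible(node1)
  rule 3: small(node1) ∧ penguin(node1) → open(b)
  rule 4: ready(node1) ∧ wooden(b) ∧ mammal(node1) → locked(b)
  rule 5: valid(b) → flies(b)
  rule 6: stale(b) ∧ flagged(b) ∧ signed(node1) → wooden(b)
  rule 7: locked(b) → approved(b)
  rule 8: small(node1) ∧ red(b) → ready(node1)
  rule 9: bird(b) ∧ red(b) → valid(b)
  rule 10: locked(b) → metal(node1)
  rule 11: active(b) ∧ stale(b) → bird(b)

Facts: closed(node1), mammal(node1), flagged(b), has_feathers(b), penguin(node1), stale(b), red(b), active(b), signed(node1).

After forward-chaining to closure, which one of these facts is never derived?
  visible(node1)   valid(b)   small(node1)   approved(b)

visible(node1)

Round 1: rule 6 [stale(b) ∧ flagged(b) ∧ signed(node1) → wooden(b)]; rule 11 [active(b) ∧ stale(b) → bird(b)]. Adds wooden(b), bird(b).
Round 2: rule 9 [bird(b) ∧ red(b) → valid(b)]. Adds valid(b).
Round 3: rule 1 [valid(b) → small(node1)]; rule 5 [valid(b) → flies(b)]. Adds small(node1), flies(b).
Round 4: rule 3 [small(node1) ∧ penguin(node1) → open(b)]; rule 8 [small(node1) ∧ red(b) → ready(node1)]. Adds open(b), ready(node1).
Round 5: rule 4 [ready(node1) ∧ wooden(b) ∧ mammal(node1) → locked(b)]. Adds locked(b).
Round 6: rule 7 [locked(b) → approved(b)]; rule 10 [locked(b) → metal(node1)]. Adds approved(b), metal(node1).
Derived: valid(b) (round 2), approved(b) (round 6), small(node1) (round 3). visible(node1) never appears in any round.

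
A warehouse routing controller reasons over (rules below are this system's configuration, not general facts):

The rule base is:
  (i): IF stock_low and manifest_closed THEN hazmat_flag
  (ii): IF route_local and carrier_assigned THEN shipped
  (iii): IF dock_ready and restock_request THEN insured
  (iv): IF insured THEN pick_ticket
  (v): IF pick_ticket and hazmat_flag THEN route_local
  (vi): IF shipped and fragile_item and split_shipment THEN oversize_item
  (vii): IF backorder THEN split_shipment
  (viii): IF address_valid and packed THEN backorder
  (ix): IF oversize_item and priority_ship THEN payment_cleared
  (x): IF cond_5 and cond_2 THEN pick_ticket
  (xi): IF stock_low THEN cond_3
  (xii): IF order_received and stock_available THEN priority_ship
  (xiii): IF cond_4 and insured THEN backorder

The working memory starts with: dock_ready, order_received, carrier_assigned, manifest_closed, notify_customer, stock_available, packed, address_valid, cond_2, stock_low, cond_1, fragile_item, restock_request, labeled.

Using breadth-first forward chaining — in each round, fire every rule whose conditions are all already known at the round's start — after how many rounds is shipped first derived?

Round 1 — (i), (iii), (viii), (xi), (xii), derive hazmat_flag, insured, backorder, cond_3, priority_ship.
Round 2 — (iv), (vii), derive pick_ticket, split_shipment.
Round 3 — (v), derive route_local.
Round 4 — (ii), derive shipped.
shipped first appears in round 4.

4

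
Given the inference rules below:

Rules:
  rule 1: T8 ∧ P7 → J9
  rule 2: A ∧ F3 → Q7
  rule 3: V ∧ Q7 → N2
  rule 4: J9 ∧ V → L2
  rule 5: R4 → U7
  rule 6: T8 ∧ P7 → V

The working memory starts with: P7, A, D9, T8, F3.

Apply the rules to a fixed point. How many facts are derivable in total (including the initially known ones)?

10

Round 1: rule 1 [T8 ∧ P7 → J9]; rule 2 [A ∧ F3 → Q7]; rule 6 [T8 ∧ P7 → V]. New: J9, Q7, V.
Round 2: rule 3 [V ∧ Q7 → N2]; rule 4 [J9 ∧ V → L2]. New: N2, L2.
Closure: {A, D9, F3, J9, L2, N2, P7, Q7, T8, V} — 10 facts.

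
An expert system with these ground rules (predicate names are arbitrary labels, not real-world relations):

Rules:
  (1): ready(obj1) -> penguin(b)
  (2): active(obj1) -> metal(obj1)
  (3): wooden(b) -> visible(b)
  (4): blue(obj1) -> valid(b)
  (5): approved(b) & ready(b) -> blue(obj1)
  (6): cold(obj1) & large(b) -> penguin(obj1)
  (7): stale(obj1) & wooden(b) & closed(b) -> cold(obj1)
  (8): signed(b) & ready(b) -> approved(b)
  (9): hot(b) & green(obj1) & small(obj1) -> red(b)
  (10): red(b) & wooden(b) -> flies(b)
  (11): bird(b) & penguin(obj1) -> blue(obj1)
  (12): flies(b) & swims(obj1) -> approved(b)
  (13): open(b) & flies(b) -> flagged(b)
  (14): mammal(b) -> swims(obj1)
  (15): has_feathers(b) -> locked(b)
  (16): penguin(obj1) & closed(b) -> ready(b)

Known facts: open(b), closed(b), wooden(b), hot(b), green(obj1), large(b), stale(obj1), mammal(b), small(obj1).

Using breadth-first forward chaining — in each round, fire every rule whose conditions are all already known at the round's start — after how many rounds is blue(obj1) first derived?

Round 1: (3) [wooden(b) -> visible(b)]; (7) [stale(obj1) & wooden(b) & closed(b) -> cold(obj1)]; (9) [hot(b) & green(obj1) & small(obj1) -> red(b)]; (14) [mammal(b) -> swims(obj1)]. New: visible(b), cold(obj1), red(b), swims(obj1).
Round 2: (6) [cold(obj1) & large(b) -> penguin(obj1)]; (10) [red(b) & wooden(b) -> flies(b)]. New: penguin(obj1), flies(b).
Round 3: (12) [flies(b) & swims(obj1) -> approved(b)]; (13) [open(b) & flies(b) -> flagged(b)]; (16) [penguin(obj1) & closed(b) -> ready(b)]. New: approved(b), flagged(b), ready(b).
Round 4: (5) [approved(b) & ready(b) -> blue(obj1)]. New: blue(obj1).
blue(obj1) first appears in round 4.

4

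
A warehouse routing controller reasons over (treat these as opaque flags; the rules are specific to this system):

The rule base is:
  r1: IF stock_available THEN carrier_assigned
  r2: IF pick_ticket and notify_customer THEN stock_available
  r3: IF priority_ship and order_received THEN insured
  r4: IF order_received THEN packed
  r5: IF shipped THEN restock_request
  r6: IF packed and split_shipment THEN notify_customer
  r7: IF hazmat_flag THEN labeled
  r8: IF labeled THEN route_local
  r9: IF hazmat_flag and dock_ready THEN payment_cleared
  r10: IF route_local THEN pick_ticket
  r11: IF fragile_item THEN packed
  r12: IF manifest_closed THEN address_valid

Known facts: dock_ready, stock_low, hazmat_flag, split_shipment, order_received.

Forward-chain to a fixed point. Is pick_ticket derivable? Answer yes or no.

[1] r4 [IF order_received THEN packed]; r7 [IF hazmat_flag THEN labeled]; r9 [IF hazmat_flag and dock_ready THEN payment_cleared]. ⇒ new: packed, labeled, payment_cleared.
[2] r6 [IF packed and split_shipment THEN notify_customer]; r8 [IF labeled THEN route_local]. ⇒ new: notify_customer, route_local.
[3] r10 [IF route_local THEN pick_ticket]. ⇒ new: pick_ticket.
[4] r2 [IF pick_ticket and notify_customer THEN stock_available]. ⇒ new: stock_available.
[5] r1 [IF stock_available THEN carrier_assigned]. ⇒ new: carrier_assigned.
pick_ticket appears in round 3, so it is derivable.

yes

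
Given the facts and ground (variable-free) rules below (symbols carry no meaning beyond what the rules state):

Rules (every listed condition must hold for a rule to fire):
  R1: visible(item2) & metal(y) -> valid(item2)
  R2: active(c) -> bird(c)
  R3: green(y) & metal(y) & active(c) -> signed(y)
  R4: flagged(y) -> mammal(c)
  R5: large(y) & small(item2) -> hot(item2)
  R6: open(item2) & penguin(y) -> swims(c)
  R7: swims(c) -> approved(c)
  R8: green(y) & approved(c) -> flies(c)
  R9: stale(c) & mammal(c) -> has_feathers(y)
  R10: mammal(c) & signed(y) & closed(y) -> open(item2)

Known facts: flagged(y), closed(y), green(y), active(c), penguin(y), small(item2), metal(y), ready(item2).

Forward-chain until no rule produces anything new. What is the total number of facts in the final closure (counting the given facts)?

Round 1: R2 [active(c) -> bird(c)]; R3 [green(y) & metal(y) & active(c) -> signed(y)]; R4 [flagged(y) -> mammal(c)]. Adds bird(c), signed(y), mammal(c).
Round 2: R10 [mammal(c) & signed(y) & closed(y) -> open(item2)]. Adds open(item2).
Round 3: R6 [open(item2) & penguin(y) -> swims(c)]. Adds swims(c).
Round 4: R7 [swims(c) -> approved(c)]. Adds approved(c).
Round 5: R8 [green(y) & approved(c) -> flies(c)]. Adds flies(c).
Closure: {active(c), approved(c), bird(c), closed(y), flagged(y), flies(c), green(y), mammal(c), metal(y), open(item2), penguin(y), ready(item2), signed(y), small(item2), swims(c)} — 15 facts.

15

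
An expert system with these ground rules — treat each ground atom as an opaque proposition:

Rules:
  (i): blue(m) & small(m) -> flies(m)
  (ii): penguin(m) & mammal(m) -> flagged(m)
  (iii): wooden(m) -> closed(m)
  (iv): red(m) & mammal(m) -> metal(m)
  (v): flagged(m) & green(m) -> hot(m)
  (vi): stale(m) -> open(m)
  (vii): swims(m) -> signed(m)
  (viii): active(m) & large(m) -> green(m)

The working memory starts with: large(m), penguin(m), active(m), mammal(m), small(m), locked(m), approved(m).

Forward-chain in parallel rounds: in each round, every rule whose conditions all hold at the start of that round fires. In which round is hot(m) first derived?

Round 1 — (ii), (viii), derive flagged(m), green(m).
Round 2 — (v), derive hot(m).
hot(m) first appears in round 2.

2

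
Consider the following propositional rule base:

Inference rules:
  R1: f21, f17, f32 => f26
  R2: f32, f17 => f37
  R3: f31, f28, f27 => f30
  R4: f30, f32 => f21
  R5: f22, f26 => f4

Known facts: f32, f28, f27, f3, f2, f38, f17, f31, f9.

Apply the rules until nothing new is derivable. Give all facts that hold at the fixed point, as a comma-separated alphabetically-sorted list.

f17, f2, f21, f26, f27, f28, f3, f30, f31, f32, f37, f38, f9

Round 1 — R2, R3, derive f37, f30.
Round 2 — R4, derive f21.
Round 3 — R1, derive f26.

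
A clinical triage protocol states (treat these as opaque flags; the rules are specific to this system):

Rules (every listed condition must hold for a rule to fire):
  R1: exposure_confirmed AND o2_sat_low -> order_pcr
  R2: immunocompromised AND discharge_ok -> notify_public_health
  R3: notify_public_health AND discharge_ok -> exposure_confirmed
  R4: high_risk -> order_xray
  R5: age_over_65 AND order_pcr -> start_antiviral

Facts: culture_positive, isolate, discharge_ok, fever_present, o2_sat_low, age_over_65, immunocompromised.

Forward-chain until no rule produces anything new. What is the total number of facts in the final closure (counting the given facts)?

Round 1: R2 [immunocompromised AND discharge_ok -> notify_public_health]. New: notify_public_health.
Round 2: R3 [notify_public_health AND discharge_ok -> exposure_confirmed]. New: exposure_confirmed.
Round 3: R1 [exposure_confirmed AND o2_sat_low -> order_pcr]. New: order_pcr.
Round 4: R5 [age_over_65 AND order_pcr -> start_antiviral]. New: start_antiviral.
Closure: {age_over_65, culture_positive, discharge_ok, exposure_confirmed, fever_present, immunocompromised, isolate, notify_public_health, o2_sat_low, order_pcr, start_antiviral} — 11 facts.

11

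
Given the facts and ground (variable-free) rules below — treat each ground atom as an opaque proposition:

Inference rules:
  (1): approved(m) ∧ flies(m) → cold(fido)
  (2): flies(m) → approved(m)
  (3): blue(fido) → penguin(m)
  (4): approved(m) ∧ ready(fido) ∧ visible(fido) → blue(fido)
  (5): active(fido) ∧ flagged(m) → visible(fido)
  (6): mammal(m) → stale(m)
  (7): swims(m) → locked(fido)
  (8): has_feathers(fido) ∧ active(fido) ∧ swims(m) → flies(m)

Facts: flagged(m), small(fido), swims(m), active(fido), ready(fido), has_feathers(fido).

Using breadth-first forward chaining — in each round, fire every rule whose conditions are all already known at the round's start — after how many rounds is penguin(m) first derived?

Round 1: (5) [active(fido) ∧ flagged(m) → visible(fido)]; (7) [swims(m) → locked(fido)]; (8) [has_feathers(fido) ∧ active(fido) ∧ swims(m) → flies(m)]. Adds visible(fido), locked(fido), flies(m).
Round 2: (2) [flies(m) → approved(m)]. Adds approved(m).
Round 3: (1) [approved(m) ∧ flies(m) → cold(fido)]; (4) [approved(m) ∧ ready(fido) ∧ visible(fido) → blue(fido)]. Adds cold(fido), blue(fido).
Round 4: (3) [blue(fido) → penguin(m)]. Adds penguin(m).
penguin(m) first appears in round 4.

4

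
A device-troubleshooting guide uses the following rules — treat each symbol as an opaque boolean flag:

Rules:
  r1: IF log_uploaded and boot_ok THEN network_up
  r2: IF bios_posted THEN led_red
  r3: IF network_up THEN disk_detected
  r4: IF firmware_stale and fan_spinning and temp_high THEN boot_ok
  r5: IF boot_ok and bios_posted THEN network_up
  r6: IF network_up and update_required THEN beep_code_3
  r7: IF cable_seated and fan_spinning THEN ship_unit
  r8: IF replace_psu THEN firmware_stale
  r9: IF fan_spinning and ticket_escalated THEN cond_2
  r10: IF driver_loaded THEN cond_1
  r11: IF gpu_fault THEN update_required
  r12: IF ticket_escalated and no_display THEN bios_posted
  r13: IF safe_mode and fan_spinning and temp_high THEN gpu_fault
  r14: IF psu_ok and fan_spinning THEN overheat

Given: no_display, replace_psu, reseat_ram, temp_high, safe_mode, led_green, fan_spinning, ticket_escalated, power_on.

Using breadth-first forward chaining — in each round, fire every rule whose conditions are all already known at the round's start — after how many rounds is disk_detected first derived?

4

Round 1 — r8, r9, r12, r13, derive firmware_stale, cond_2, bios_posted, gpu_fault.
Round 2 — r2, r4, r11, derive led_red, boot_ok, update_required.
Round 3 — r5, derive network_up.
Round 4 — r3, r6, derive disk_detected, beep_code_3.
disk_detected first appears in round 4.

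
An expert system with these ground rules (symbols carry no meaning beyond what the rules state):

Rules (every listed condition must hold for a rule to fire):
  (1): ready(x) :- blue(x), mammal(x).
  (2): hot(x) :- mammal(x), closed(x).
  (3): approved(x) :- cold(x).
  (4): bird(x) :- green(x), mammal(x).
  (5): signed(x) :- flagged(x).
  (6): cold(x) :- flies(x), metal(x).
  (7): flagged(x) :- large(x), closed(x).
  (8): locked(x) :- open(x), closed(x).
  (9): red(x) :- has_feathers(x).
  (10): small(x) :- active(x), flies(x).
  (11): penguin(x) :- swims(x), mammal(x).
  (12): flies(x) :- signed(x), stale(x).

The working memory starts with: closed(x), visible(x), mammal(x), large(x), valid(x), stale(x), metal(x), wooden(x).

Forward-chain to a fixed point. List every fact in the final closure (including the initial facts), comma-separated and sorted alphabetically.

approved(x), closed(x), cold(x), flagged(x), flies(x), hot(x), large(x), mammal(x), metal(x), signed(x), stale(x), valid(x), visible(x), wooden(x)

Round 1 — (2), (7), derive hot(x), flagged(x).
Round 2 — (5), derive signed(x).
Round 3 — (12), derive flies(x).
Round 4 — (6), derive cold(x).
Round 5 — (3), derive approved(x).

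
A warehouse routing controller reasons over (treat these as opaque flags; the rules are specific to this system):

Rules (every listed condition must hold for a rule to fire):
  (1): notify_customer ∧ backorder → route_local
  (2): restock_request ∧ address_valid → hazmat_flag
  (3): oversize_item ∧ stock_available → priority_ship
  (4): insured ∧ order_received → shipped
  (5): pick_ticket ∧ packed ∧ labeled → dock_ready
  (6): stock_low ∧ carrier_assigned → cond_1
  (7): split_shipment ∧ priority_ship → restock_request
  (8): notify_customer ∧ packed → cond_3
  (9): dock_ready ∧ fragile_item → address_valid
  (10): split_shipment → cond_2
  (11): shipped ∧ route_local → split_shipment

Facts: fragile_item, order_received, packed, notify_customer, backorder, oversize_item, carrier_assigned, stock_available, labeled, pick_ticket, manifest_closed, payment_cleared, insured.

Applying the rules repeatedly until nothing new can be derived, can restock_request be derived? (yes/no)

Round 1 — (1), (3), (4), (5), (8), derive route_local, priority_ship, shipped, dock_ready, cond_3.
Round 2 — (9), (11), derive address_valid, split_shipment.
Round 3 — (7), (10), derive restock_request, cond_2.
Round 4 — (2), derive hazmat_flag.
restock_request appears in round 3, so it is derivable.

yes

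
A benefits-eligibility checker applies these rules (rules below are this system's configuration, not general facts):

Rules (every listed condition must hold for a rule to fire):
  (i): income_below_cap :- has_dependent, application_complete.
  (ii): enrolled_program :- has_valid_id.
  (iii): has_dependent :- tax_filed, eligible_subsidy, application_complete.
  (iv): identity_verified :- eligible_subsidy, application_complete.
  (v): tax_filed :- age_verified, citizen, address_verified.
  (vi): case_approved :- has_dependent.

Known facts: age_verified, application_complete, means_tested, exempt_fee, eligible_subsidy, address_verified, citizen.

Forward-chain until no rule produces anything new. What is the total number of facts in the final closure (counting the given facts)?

12

Round 1: (iv) [identity_verified :- eligible_subsidy, application_complete.]; (v) [tax_filed :- age_verified, citizen, address_verified.]. Adds identity_verified, tax_filed.
Round 2: (iii) [has_dependent :- tax_filed, eligible_subsidy, application_complete.]. Adds has_dependent.
Round 3: (i) [income_below_cap :- has_dependent, application_complete.]; (vi) [case_approved :- has_dependent.]. Adds income_below_cap, case_approved.
Closure: {address_verified, age_verified, application_complete, case_approved, citizen, eligible_subsidy, exempt_fee, has_dependent, identity_verified, income_below_cap, means_tested, tax_filed} — 12 facts.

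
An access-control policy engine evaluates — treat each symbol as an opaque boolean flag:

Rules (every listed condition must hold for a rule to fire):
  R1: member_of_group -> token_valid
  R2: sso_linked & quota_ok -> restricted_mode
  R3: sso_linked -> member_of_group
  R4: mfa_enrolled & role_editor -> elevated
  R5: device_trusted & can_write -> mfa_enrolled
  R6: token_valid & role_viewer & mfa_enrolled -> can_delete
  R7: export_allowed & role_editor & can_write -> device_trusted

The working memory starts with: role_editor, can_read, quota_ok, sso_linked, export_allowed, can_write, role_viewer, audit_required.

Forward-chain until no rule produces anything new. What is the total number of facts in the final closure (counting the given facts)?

15

Round 1 fires R2, R3, R7, giving restricted_mode, member_of_group, device_trusted.
Round 2 fires R1, R5, giving token_valid, mfa_enrolled.
Round 3 fires R4, R6, giving elevated, can_delete.
Closure: {audit_required, can_delete, can_read, can_write, device_trusted, elevated, export_allowed, member_of_group, mfa_enrolled, quota_ok, restricted_mode, role_editor, role_viewer, sso_linked, token_valid} — 15 facts.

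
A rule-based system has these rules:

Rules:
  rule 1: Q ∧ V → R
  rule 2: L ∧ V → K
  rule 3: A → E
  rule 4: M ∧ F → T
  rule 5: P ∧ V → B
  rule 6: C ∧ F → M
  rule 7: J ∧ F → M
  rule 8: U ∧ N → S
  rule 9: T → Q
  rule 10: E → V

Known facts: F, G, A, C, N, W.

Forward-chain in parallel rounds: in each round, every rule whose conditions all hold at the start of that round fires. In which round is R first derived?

4

Round 1 fires rule 3, rule 6, giving E, M.
Round 2 fires rule 4, rule 10, giving T, V.
Round 3 fires rule 9, giving Q.
Round 4 fires rule 1, giving R.
R first appears in round 4.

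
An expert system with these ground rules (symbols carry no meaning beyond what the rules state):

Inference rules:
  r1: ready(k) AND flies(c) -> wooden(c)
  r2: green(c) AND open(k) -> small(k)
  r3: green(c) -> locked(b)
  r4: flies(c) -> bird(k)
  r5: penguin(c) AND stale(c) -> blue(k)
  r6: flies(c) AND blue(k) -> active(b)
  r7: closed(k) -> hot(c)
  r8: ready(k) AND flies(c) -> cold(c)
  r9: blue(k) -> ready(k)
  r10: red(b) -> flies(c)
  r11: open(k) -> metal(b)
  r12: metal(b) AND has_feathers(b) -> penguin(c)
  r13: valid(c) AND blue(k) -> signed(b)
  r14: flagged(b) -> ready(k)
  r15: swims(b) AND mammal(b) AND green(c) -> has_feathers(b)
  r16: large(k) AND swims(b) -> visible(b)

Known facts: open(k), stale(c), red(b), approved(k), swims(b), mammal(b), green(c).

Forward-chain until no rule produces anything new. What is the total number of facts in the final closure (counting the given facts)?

Round 1: r2 [green(c) AND open(k) -> small(k)]; r3 [green(c) -> locked(b)]; r10 [red(b) -> flies(c)]; r11 [open(k) -> metal(b)]; r15 [swims(b) AND mammal(b) AND green(c) -> has_feathers(b)]. Adds small(k), locked(b), flies(c), metal(b), has_feathers(b).
Round 2: r4 [flies(c) -> bird(k)]; r12 [metal(b) AND has_feathers(b) -> penguin(c)]. Adds bird(k), penguin(c).
Round 3: r5 [penguin(c) AND stale(c) -> blue(k)]. Adds blue(k).
Round 4: r6 [flies(c) AND blue(k) -> active(b)]; r9 [blue(k) -> ready(k)]. Adds active(b), ready(k).
Round 5: r1 [ready(k) AND flies(c) -> wooden(c)]; r8 [ready(k) AND flies(c) -> cold(c)]. Adds wooden(c), cold(c).
Closure: {active(b), approved(k), bird(k), blue(k), cold(c), flies(c), green(c), has_feathers(b), locked(b), mammal(b), metal(b), open(k), penguin(c), ready(k), red(b), small(k), stale(c), swims(b), wooden(c)} — 19 facts.

19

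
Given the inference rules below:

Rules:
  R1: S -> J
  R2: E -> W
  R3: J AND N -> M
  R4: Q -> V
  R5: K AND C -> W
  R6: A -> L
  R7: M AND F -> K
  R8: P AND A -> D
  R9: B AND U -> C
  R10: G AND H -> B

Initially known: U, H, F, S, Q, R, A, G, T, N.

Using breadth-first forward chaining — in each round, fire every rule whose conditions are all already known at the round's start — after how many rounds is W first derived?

4

[1] R1 [S -> J]; R4 [Q -> V]; R6 [A -> L]; R10 [G AND H -> B]. ⇒ new: J, V, L, B.
[2] R3 [J AND N -> M]; R9 [B AND U -> C]. ⇒ new: M, C.
[3] R7 [M AND F -> K]. ⇒ new: K.
[4] R5 [K AND C -> W]. ⇒ new: W.
W first appears in round 4.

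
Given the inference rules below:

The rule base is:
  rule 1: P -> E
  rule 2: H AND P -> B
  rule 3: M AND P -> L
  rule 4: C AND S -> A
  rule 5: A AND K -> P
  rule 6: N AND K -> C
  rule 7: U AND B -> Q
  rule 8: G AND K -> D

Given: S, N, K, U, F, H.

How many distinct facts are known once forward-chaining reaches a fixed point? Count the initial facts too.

12

Round 1: rule 6 [N AND K -> C]. New: C.
Round 2: rule 4 [C AND S -> A]. New: A.
Round 3: rule 5 [A AND K -> P]. New: P.
Round 4: rule 1 [P -> E]; rule 2 [H AND P -> B]. New: E, B.
Round 5: rule 7 [U AND B -> Q]. New: Q.
Closure: {A, B, C, E, F, H, K, N, P, Q, S, U} — 12 facts.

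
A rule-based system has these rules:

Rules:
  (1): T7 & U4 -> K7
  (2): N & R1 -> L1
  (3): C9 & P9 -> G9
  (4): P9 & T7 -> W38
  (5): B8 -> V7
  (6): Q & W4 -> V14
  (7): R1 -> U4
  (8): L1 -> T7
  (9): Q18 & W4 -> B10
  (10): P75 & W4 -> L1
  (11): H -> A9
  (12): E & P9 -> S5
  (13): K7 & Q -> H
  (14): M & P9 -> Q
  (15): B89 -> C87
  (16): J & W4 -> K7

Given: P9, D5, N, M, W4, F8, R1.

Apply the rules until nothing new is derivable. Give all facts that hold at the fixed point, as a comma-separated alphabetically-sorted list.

A9, D5, F8, H, K7, L1, M, N, P9, Q, R1, T7, U4, V14, W38, W4

Round 1 fires (2), (7), (14), giving L1, U4, Q.
Round 2 fires (6), (8), giving V14, T7.
Round 3 fires (1), (4), giving K7, W38.
Round 4 fires (13), giving H.
Round 5 fires (11), giving A9.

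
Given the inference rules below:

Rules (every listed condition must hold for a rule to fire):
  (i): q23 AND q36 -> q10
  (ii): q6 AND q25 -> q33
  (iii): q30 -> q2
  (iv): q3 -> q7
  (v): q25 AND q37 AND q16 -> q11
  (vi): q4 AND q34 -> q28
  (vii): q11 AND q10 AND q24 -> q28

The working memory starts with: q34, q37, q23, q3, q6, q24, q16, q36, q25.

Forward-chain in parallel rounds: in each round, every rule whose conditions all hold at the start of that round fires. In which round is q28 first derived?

2

Round 1 — (i), (ii), (iv), (v), derive q10, q33, q7, q11.
Round 2 — (vii), derive q28.
q28 first appears in round 2.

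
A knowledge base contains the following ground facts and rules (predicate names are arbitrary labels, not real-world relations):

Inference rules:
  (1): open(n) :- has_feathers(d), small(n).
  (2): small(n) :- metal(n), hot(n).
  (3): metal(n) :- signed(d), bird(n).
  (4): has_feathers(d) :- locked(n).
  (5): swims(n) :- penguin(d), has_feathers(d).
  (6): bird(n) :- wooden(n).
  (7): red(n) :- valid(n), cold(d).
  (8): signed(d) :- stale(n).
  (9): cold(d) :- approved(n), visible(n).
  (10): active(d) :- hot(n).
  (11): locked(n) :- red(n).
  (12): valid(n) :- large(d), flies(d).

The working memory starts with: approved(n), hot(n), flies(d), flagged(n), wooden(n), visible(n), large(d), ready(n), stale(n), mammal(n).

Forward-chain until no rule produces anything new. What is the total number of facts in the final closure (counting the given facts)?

Round 1: (6) [bird(n) :- wooden(n).]; (8) [signed(d) :- stale(n).]; (9) [cold(d) :- approved(n), visible(n).]; (10) [active(d) :- hot(n).]; (12) [valid(n) :- large(d), flies(d).]. New: bird(n), signed(d), cold(d), active(d), valid(n).
Round 2: (3) [metal(n) :- signed(d), bird(n).]; (7) [red(n) :- valid(n), cold(d).]. New: metal(n), red(n).
Round 3: (2) [small(n) :- metal(n), hot(n).]; (11) [locked(n) :- red(n).]. New: small(n), locked(n).
Round 4: (4) [has_feathers(d) :- locked(n).]. New: has_feathers(d).
Round 5: (1) [open(n) :- has_feathers(d), small(n).]. New: open(n).
Closure: {active(d), approved(n), bird(n), cold(d), flagged(n), flies(d), has_feathers(d), hot(n), large(d), locked(n), mammal(n), metal(n), open(n), ready(n), red(n), signed(d), small(n), stale(n), valid(n), visible(n), wooden(n)} — 21 facts.

21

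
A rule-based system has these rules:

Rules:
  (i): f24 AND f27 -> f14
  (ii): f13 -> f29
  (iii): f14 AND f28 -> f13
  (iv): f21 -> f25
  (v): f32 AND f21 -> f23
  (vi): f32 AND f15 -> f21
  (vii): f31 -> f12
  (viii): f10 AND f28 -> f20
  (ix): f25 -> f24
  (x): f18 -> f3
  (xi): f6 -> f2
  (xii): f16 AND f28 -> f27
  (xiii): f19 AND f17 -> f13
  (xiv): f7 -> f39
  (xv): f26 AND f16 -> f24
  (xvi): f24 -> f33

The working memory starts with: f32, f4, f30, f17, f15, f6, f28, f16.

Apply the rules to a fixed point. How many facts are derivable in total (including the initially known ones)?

18

Round 1 — (vi), (xi), (xii), derive f21, f2, f27.
Round 2 — (iv), (v), derive f25, f23.
Round 3 — (ix), derive f24.
Round 4 — (i), (xvi), derive f14, f33.
Round 5 — (iii), derive f13.
Round 6 — (ii), derive f29.
Closure: {f13, f14, f15, f16, f17, f2, f21, f23, f24, f25, f27, f28, f29, f30, f32, f33, f4, f6} — 18 facts.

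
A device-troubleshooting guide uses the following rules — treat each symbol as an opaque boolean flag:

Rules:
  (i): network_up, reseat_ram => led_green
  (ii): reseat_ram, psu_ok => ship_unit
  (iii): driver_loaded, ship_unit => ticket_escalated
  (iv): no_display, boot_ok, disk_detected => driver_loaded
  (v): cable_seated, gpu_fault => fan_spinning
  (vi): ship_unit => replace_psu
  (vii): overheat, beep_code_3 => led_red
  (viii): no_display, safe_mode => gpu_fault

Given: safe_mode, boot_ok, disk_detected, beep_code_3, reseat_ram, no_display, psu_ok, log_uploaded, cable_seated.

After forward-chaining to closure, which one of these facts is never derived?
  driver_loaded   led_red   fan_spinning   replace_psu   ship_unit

Round 1: (ii) [reseat_ram, psu_ok => ship_unit]; (iv) [no_display, boot_ok, disk_detected => driver_loaded]; (viii) [no_display, safe_mode => gpu_fault]. New: ship_unit, driver_loaded, gpu_fault.
Round 2: (iii) [driver_loaded, ship_unit => ticket_escalated]; (v) [cable_seated, gpu_fault => fan_spinning]; (vi) [ship_unit => replace_psu]. New: ticket_escalated, fan_spinning, replace_psu.
Derived: replace_psu (round 2), ship_unit (round 1), driver_loaded (round 1), fan_spinning (round 2). led_red never appears in any round.

led_red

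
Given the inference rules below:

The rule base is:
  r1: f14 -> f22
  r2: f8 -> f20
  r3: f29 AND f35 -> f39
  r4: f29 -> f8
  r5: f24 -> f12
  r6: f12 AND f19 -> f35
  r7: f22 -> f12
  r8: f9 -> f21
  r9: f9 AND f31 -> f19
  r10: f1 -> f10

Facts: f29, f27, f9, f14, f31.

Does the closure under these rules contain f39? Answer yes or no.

Round 1 — r1, r4, r8, r9, derive f22, f8, f21, f19.
Round 2 — r2, r7, derive f20, f12.
Round 3 — r6, derive f35.
Round 4 — r3, derive f39.
f39 appears in round 4, so it is derivable.

yes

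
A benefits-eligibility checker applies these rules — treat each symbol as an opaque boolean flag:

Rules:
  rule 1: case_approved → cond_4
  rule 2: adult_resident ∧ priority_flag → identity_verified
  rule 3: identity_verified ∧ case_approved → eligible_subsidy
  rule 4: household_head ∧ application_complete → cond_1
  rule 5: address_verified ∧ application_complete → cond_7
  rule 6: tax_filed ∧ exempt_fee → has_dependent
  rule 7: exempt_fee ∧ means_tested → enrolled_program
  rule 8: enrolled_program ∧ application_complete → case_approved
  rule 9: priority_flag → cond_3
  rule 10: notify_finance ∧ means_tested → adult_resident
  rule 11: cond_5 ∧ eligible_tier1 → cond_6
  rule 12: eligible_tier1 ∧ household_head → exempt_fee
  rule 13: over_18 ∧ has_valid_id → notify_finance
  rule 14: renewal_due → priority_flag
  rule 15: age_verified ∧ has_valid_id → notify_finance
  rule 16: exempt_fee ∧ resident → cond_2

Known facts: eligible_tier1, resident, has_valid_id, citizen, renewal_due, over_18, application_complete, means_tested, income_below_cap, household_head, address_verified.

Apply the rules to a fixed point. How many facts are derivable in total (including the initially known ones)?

Round 1: rule 4 [household_head ∧ application_complete → cond_1]; rule 5 [address_verified ∧ application_complete → cond_7]; rule 12 [eligible_tier1 ∧ household_head → exempt_fee]; rule 13 [over_18 ∧ has_valid_id → notify_finance]; rule 14 [renewal_due → priority_flag]. New: cond_1, cond_7, exempt_fee, notify_finance, priority_flag.
Round 2: rule 7 [exempt_fee ∧ means_tested → enrolled_program]; rule 9 [priority_flag → cond_3]; rule 10 [notify_finance ∧ means_tested → adult_resident]; rule 16 [exempt_fee ∧ resident → cond_2]. New: enrolled_program, cond_3, adult_resident, cond_2.
Round 3: rule 2 [adult_resident ∧ priority_flag → identity_verified]; rule 8 [enrolled_program ∧ application_complete → case_approved]. New: identity_verified, case_approved.
Round 4: rule 1 [case_approved → cond_4]; rule 3 [identity_verified ∧ case_approved → eligible_subsidy]. New: cond_4, eligible_subsidy.
Closure: {address_verified, adult_resident, application_complete, case_approved, citizen, cond_1, cond_2, cond_3, cond_4, cond_7, eligible_subsidy, eligible_tier1, enrolled_program, exempt_fee, has_valid_id, household_head, identity_verified, income_below_cap, means_tested, notify_finance, over_18, priority_flag, renewal_due, resident} — 24 facts.

24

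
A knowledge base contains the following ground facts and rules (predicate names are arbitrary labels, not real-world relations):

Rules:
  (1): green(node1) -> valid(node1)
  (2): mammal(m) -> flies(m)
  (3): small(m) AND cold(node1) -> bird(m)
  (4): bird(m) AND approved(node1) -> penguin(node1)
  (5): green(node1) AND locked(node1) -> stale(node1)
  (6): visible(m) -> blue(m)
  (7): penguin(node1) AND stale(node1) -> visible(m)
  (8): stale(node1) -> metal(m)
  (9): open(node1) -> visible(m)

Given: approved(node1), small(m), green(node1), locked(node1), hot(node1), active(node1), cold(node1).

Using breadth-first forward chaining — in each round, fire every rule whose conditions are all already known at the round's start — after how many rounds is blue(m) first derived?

Round 1 fires (1), (3), (5), giving valid(node1), bird(m), stale(node1).
Round 2 fires (4), (8), giving penguin(node1), metal(m).
Round 3 fires (7), giving visible(m).
Round 4 fires (6), giving blue(m).
blue(m) first appears in round 4.

4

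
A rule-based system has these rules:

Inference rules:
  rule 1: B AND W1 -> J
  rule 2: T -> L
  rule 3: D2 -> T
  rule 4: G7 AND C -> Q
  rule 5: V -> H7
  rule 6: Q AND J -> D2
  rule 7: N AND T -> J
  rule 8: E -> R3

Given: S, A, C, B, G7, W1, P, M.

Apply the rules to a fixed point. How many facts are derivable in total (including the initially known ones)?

[1] rule 1 [B AND W1 -> J]; rule 4 [G7 AND C -> Q]. ⇒ new: J, Q.
[2] rule 6 [Q AND J -> D2]. ⇒ new: D2.
[3] rule 3 [D2 -> T]. ⇒ new: T.
[4] rule 2 [T -> L]. ⇒ new: L.
Closure: {A, B, C, D2, G7, J, L, M, P, Q, S, T, W1} — 13 facts.

13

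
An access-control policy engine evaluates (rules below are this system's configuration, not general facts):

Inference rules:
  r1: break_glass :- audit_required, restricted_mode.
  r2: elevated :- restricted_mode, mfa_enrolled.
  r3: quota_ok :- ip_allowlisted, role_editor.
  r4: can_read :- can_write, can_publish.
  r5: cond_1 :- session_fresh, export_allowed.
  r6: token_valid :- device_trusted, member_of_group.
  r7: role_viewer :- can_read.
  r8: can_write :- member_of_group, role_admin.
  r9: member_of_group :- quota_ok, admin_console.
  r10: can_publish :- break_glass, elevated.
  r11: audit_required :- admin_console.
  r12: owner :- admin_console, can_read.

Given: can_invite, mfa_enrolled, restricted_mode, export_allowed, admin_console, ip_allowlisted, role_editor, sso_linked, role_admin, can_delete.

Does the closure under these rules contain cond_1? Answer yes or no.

Round 1: r2 [elevated :- restricted_mode, mfa_enrolled.]; r3 [quota_ok :- ip_allowlisted, role_editor.]; r11 [audit_required :- admin_console.]. Adds elevated, quota_ok, audit_required.
Round 2: r1 [break_glass :- audit_required, restricted_mode.]; r9 [member_of_group :- quota_ok, admin_console.]. Adds break_glass, member_of_group.
Round 3: r8 [can_write :- member_of_group, role_admin.]; r10 [can_publish :- break_glass, elevated.]. Adds can_write, can_publish.
Round 4: r4 [can_read :- can_write, can_publish.]. Adds can_read.
Round 5: r7 [role_viewer :- can_read.]; r12 [owner :- admin_console, can_read.]. Adds role_viewer, owner.
Fixed point reached. cond_1 is concluded only by r5; r5 needs session_fresh (never derived).

no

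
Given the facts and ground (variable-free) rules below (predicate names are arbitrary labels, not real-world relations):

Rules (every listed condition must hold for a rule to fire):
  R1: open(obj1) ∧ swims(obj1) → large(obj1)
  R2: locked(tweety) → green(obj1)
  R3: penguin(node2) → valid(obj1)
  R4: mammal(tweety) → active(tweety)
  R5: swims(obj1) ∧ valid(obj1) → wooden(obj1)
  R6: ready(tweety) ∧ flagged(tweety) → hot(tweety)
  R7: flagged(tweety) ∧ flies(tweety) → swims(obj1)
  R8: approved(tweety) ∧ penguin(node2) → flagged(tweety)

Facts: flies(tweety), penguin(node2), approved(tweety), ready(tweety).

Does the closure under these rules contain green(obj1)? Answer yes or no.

Round 1: R3 [penguin(node2) → valid(obj1)]; R8 [approved(tweety) ∧ penguin(node2) → flagged(tweety)]. Adds valid(obj1), flagged(tweety).
Round 2: R6 [ready(tweety) ∧ flagged(tweety) → hot(tweety)]; R7 [flagged(tweety) ∧ flies(tweety) → swims(obj1)]. Adds hot(tweety), swims(obj1).
Round 3: R5 [swims(obj1) ∧ valid(obj1) → wooden(obj1)]. Adds wooden(obj1).
Fixed point reached. green(obj1) is concluded only by R2; R2 needs locked(tweety) (never derived).

no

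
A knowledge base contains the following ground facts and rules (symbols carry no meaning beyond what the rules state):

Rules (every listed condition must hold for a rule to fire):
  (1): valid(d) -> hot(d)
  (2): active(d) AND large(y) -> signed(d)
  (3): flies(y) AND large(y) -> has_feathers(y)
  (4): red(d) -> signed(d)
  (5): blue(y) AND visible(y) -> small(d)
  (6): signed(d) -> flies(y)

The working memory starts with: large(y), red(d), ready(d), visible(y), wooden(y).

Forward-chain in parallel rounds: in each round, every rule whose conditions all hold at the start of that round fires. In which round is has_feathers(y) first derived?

3

Round 1: (4) [red(d) -> signed(d)]. New: signed(d).
Round 2: (6) [signed(d) -> flies(y)]. New: flies(y).
Round 3: (3) [flies(y) AND large(y) -> has_feathers(y)]. New: has_feathers(y).
has_feathers(y) first appears in round 3.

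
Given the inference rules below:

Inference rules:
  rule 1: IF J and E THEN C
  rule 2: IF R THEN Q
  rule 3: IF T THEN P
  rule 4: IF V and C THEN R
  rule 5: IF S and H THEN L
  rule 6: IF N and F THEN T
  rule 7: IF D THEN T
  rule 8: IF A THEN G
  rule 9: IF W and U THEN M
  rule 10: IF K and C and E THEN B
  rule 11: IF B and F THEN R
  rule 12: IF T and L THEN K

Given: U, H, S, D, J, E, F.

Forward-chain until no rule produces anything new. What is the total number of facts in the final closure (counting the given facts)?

15

Round 1 fires rule 1, rule 5, rule 7, giving C, L, T.
Round 2 fires rule 3, rule 12, giving P, K.
Round 3 fires rule 10, giving B.
Round 4 fires rule 11, giving R.
Round 5 fires rule 2, giving Q.
Closure: {B, C, D, E, F, H, J, K, L, P, Q, R, S, T, U} — 15 facts.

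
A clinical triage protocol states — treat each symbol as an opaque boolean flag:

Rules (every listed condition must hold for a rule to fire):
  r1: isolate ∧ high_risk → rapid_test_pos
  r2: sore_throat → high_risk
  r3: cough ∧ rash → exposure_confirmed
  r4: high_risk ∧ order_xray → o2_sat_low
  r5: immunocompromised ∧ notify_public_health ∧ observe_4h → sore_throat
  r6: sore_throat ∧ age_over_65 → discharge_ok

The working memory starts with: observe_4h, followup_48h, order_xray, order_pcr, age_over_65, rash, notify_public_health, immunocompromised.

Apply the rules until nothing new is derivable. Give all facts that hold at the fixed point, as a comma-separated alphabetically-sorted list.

age_over_65, discharge_ok, followup_48h, high_risk, immunocompromised, notify_public_health, o2_sat_low, observe_4h, order_pcr, order_xray, rash, sore_throat

Round 1: r5 [immunocompromised ∧ notify_public_health ∧ observe_4h → sore_throat]. Adds sore_throat.
Round 2: r2 [sore_throat → high_risk]; r6 [sore_throat ∧ age_over_65 → discharge_ok]. Adds high_risk, discharge_ok.
Round 3: r4 [high_risk ∧ order_xray → o2_sat_low]. Adds o2_sat_low.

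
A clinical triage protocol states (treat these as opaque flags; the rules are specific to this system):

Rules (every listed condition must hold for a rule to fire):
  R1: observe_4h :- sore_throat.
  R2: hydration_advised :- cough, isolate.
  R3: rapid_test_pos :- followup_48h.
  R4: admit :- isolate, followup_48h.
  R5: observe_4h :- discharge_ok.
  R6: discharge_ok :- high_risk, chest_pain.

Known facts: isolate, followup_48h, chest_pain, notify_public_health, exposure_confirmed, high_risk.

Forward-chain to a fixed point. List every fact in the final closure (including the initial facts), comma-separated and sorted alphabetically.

admit, chest_pain, discharge_ok, exposure_confirmed, followup_48h, high_risk, isolate, notify_public_health, observe_4h, rapid_test_pos

Round 1: R3 [rapid_test_pos :- followup_48h.]; R4 [admit :- isolate, followup_48h.]; R6 [discharge_ok :- high_risk, chest_pain.]. New: rapid_test_pos, admit, discharge_ok.
Round 2: R5 [observe_4h :- discharge_ok.]. New: observe_4h.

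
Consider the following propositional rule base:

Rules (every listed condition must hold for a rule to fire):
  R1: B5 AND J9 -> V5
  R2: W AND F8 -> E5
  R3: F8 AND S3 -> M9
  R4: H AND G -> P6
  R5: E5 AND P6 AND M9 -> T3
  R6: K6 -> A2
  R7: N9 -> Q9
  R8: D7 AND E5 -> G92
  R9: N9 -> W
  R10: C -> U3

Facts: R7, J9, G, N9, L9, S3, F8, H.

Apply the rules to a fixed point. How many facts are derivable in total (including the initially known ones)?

Round 1 fires R3, R4, R7, R9, giving M9, P6, Q9, W.
Round 2 fires R2, giving E5.
Round 3 fires R5, giving T3.
Closure: {E5, F8, G, H, J9, L9, M9, N9, P6, Q9, R7, S3, T3, W} — 14 facts.

14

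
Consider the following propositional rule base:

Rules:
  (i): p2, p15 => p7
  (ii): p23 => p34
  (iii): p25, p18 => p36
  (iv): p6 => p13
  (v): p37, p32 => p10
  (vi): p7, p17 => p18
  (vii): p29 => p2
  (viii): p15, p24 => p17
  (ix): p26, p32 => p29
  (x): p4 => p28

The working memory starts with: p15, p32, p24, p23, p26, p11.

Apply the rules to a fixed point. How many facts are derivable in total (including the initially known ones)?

12

Round 1 fires (ii), (viii), (ix), giving p34, p17, p29.
Round 2 fires (vii), giving p2.
Round 3 fires (i), giving p7.
Round 4 fires (vi), giving p18.
Closure: {p11, p15, p17, p18, p2, p23, p24, p26, p29, p32, p34, p7} — 12 facts.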